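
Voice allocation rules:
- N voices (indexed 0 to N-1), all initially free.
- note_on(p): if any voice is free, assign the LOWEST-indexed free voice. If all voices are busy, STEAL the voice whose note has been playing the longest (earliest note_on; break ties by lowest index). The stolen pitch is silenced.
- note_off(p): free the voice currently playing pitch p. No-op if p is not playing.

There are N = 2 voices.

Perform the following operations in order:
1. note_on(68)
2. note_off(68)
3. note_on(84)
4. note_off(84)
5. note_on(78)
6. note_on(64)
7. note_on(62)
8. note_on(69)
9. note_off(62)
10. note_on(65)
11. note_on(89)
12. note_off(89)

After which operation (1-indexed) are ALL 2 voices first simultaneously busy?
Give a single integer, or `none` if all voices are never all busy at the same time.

Answer: 6

Derivation:
Op 1: note_on(68): voice 0 is free -> assigned | voices=[68 -]
Op 2: note_off(68): free voice 0 | voices=[- -]
Op 3: note_on(84): voice 0 is free -> assigned | voices=[84 -]
Op 4: note_off(84): free voice 0 | voices=[- -]
Op 5: note_on(78): voice 0 is free -> assigned | voices=[78 -]
Op 6: note_on(64): voice 1 is free -> assigned | voices=[78 64]
Op 7: note_on(62): all voices busy, STEAL voice 0 (pitch 78, oldest) -> assign | voices=[62 64]
Op 8: note_on(69): all voices busy, STEAL voice 1 (pitch 64, oldest) -> assign | voices=[62 69]
Op 9: note_off(62): free voice 0 | voices=[- 69]
Op 10: note_on(65): voice 0 is free -> assigned | voices=[65 69]
Op 11: note_on(89): all voices busy, STEAL voice 1 (pitch 69, oldest) -> assign | voices=[65 89]
Op 12: note_off(89): free voice 1 | voices=[65 -]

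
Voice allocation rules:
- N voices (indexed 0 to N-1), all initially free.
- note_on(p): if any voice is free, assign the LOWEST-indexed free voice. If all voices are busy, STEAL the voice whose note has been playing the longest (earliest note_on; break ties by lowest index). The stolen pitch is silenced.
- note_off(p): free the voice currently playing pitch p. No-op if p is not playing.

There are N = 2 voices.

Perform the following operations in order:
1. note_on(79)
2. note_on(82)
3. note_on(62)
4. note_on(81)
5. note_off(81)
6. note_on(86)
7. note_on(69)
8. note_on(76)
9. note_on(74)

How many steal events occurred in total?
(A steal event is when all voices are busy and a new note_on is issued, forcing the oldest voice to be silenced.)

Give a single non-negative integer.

Answer: 5

Derivation:
Op 1: note_on(79): voice 0 is free -> assigned | voices=[79 -]
Op 2: note_on(82): voice 1 is free -> assigned | voices=[79 82]
Op 3: note_on(62): all voices busy, STEAL voice 0 (pitch 79, oldest) -> assign | voices=[62 82]
Op 4: note_on(81): all voices busy, STEAL voice 1 (pitch 82, oldest) -> assign | voices=[62 81]
Op 5: note_off(81): free voice 1 | voices=[62 -]
Op 6: note_on(86): voice 1 is free -> assigned | voices=[62 86]
Op 7: note_on(69): all voices busy, STEAL voice 0 (pitch 62, oldest) -> assign | voices=[69 86]
Op 8: note_on(76): all voices busy, STEAL voice 1 (pitch 86, oldest) -> assign | voices=[69 76]
Op 9: note_on(74): all voices busy, STEAL voice 0 (pitch 69, oldest) -> assign | voices=[74 76]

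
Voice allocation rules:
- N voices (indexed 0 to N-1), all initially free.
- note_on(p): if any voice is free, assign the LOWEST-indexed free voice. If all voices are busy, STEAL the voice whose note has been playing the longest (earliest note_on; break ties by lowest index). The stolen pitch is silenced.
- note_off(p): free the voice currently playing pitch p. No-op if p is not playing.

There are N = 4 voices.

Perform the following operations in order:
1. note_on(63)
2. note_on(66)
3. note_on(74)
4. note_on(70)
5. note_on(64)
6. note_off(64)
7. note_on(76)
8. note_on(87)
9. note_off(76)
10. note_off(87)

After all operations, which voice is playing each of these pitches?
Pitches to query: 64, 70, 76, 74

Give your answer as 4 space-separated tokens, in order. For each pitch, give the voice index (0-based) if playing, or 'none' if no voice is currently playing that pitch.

Answer: none 3 none 2

Derivation:
Op 1: note_on(63): voice 0 is free -> assigned | voices=[63 - - -]
Op 2: note_on(66): voice 1 is free -> assigned | voices=[63 66 - -]
Op 3: note_on(74): voice 2 is free -> assigned | voices=[63 66 74 -]
Op 4: note_on(70): voice 3 is free -> assigned | voices=[63 66 74 70]
Op 5: note_on(64): all voices busy, STEAL voice 0 (pitch 63, oldest) -> assign | voices=[64 66 74 70]
Op 6: note_off(64): free voice 0 | voices=[- 66 74 70]
Op 7: note_on(76): voice 0 is free -> assigned | voices=[76 66 74 70]
Op 8: note_on(87): all voices busy, STEAL voice 1 (pitch 66, oldest) -> assign | voices=[76 87 74 70]
Op 9: note_off(76): free voice 0 | voices=[- 87 74 70]
Op 10: note_off(87): free voice 1 | voices=[- - 74 70]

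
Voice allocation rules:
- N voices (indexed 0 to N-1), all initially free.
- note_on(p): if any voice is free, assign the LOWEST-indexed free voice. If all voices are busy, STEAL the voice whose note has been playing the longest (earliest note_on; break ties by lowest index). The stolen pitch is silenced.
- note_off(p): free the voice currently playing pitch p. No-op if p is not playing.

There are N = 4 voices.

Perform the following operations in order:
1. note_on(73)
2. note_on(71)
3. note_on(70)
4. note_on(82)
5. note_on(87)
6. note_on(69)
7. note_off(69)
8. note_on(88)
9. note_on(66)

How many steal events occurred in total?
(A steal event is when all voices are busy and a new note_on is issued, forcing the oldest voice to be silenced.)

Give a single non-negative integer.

Op 1: note_on(73): voice 0 is free -> assigned | voices=[73 - - -]
Op 2: note_on(71): voice 1 is free -> assigned | voices=[73 71 - -]
Op 3: note_on(70): voice 2 is free -> assigned | voices=[73 71 70 -]
Op 4: note_on(82): voice 3 is free -> assigned | voices=[73 71 70 82]
Op 5: note_on(87): all voices busy, STEAL voice 0 (pitch 73, oldest) -> assign | voices=[87 71 70 82]
Op 6: note_on(69): all voices busy, STEAL voice 1 (pitch 71, oldest) -> assign | voices=[87 69 70 82]
Op 7: note_off(69): free voice 1 | voices=[87 - 70 82]
Op 8: note_on(88): voice 1 is free -> assigned | voices=[87 88 70 82]
Op 9: note_on(66): all voices busy, STEAL voice 2 (pitch 70, oldest) -> assign | voices=[87 88 66 82]

Answer: 3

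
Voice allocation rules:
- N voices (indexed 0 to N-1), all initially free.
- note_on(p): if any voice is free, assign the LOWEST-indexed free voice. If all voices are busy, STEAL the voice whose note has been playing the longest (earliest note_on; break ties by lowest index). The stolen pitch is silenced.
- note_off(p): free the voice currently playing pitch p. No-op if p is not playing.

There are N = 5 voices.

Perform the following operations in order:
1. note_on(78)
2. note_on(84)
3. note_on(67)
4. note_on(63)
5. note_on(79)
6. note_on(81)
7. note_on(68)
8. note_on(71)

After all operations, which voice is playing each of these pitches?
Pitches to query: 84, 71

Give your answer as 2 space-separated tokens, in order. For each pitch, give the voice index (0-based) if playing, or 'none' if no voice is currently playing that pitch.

Answer: none 2

Derivation:
Op 1: note_on(78): voice 0 is free -> assigned | voices=[78 - - - -]
Op 2: note_on(84): voice 1 is free -> assigned | voices=[78 84 - - -]
Op 3: note_on(67): voice 2 is free -> assigned | voices=[78 84 67 - -]
Op 4: note_on(63): voice 3 is free -> assigned | voices=[78 84 67 63 -]
Op 5: note_on(79): voice 4 is free -> assigned | voices=[78 84 67 63 79]
Op 6: note_on(81): all voices busy, STEAL voice 0 (pitch 78, oldest) -> assign | voices=[81 84 67 63 79]
Op 7: note_on(68): all voices busy, STEAL voice 1 (pitch 84, oldest) -> assign | voices=[81 68 67 63 79]
Op 8: note_on(71): all voices busy, STEAL voice 2 (pitch 67, oldest) -> assign | voices=[81 68 71 63 79]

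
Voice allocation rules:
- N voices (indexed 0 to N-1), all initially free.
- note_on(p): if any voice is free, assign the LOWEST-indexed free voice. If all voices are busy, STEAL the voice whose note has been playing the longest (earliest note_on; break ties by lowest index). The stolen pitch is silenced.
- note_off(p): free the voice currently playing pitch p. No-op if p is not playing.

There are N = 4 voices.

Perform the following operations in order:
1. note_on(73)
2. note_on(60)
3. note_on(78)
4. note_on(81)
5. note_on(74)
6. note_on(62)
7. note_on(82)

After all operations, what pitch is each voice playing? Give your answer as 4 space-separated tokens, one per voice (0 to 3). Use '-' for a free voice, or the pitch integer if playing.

Op 1: note_on(73): voice 0 is free -> assigned | voices=[73 - - -]
Op 2: note_on(60): voice 1 is free -> assigned | voices=[73 60 - -]
Op 3: note_on(78): voice 2 is free -> assigned | voices=[73 60 78 -]
Op 4: note_on(81): voice 3 is free -> assigned | voices=[73 60 78 81]
Op 5: note_on(74): all voices busy, STEAL voice 0 (pitch 73, oldest) -> assign | voices=[74 60 78 81]
Op 6: note_on(62): all voices busy, STEAL voice 1 (pitch 60, oldest) -> assign | voices=[74 62 78 81]
Op 7: note_on(82): all voices busy, STEAL voice 2 (pitch 78, oldest) -> assign | voices=[74 62 82 81]

Answer: 74 62 82 81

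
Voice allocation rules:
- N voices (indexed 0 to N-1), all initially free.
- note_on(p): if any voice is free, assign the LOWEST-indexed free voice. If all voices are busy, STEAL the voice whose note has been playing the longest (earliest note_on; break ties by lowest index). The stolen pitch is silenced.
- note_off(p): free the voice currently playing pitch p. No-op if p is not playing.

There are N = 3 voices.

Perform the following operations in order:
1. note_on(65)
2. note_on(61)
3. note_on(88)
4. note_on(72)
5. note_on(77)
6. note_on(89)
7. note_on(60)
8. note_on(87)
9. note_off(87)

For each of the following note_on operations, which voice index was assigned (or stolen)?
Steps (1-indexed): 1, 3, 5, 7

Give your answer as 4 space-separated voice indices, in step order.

Op 1: note_on(65): voice 0 is free -> assigned | voices=[65 - -]
Op 2: note_on(61): voice 1 is free -> assigned | voices=[65 61 -]
Op 3: note_on(88): voice 2 is free -> assigned | voices=[65 61 88]
Op 4: note_on(72): all voices busy, STEAL voice 0 (pitch 65, oldest) -> assign | voices=[72 61 88]
Op 5: note_on(77): all voices busy, STEAL voice 1 (pitch 61, oldest) -> assign | voices=[72 77 88]
Op 6: note_on(89): all voices busy, STEAL voice 2 (pitch 88, oldest) -> assign | voices=[72 77 89]
Op 7: note_on(60): all voices busy, STEAL voice 0 (pitch 72, oldest) -> assign | voices=[60 77 89]
Op 8: note_on(87): all voices busy, STEAL voice 1 (pitch 77, oldest) -> assign | voices=[60 87 89]
Op 9: note_off(87): free voice 1 | voices=[60 - 89]

Answer: 0 2 1 0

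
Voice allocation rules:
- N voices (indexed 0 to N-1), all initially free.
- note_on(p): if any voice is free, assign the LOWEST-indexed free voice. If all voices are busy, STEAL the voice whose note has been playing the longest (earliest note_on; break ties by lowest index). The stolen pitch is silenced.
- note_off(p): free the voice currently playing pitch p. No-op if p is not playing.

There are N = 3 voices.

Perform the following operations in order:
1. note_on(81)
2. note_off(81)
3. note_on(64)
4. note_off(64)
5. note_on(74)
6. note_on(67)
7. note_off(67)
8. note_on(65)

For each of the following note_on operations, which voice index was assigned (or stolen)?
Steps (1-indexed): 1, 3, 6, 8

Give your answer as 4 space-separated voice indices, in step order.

Answer: 0 0 1 1

Derivation:
Op 1: note_on(81): voice 0 is free -> assigned | voices=[81 - -]
Op 2: note_off(81): free voice 0 | voices=[- - -]
Op 3: note_on(64): voice 0 is free -> assigned | voices=[64 - -]
Op 4: note_off(64): free voice 0 | voices=[- - -]
Op 5: note_on(74): voice 0 is free -> assigned | voices=[74 - -]
Op 6: note_on(67): voice 1 is free -> assigned | voices=[74 67 -]
Op 7: note_off(67): free voice 1 | voices=[74 - -]
Op 8: note_on(65): voice 1 is free -> assigned | voices=[74 65 -]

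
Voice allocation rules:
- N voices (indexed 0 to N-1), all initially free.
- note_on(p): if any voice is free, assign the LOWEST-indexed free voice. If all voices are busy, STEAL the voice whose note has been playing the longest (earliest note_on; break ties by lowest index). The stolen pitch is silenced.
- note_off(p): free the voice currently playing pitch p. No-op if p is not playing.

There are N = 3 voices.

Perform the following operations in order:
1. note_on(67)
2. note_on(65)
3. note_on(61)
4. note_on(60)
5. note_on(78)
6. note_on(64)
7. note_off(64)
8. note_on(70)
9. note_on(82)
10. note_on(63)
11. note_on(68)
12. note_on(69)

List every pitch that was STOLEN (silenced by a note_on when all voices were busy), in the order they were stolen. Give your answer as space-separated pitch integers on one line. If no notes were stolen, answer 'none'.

Answer: 67 65 61 60 78 70 82

Derivation:
Op 1: note_on(67): voice 0 is free -> assigned | voices=[67 - -]
Op 2: note_on(65): voice 1 is free -> assigned | voices=[67 65 -]
Op 3: note_on(61): voice 2 is free -> assigned | voices=[67 65 61]
Op 4: note_on(60): all voices busy, STEAL voice 0 (pitch 67, oldest) -> assign | voices=[60 65 61]
Op 5: note_on(78): all voices busy, STEAL voice 1 (pitch 65, oldest) -> assign | voices=[60 78 61]
Op 6: note_on(64): all voices busy, STEAL voice 2 (pitch 61, oldest) -> assign | voices=[60 78 64]
Op 7: note_off(64): free voice 2 | voices=[60 78 -]
Op 8: note_on(70): voice 2 is free -> assigned | voices=[60 78 70]
Op 9: note_on(82): all voices busy, STEAL voice 0 (pitch 60, oldest) -> assign | voices=[82 78 70]
Op 10: note_on(63): all voices busy, STEAL voice 1 (pitch 78, oldest) -> assign | voices=[82 63 70]
Op 11: note_on(68): all voices busy, STEAL voice 2 (pitch 70, oldest) -> assign | voices=[82 63 68]
Op 12: note_on(69): all voices busy, STEAL voice 0 (pitch 82, oldest) -> assign | voices=[69 63 68]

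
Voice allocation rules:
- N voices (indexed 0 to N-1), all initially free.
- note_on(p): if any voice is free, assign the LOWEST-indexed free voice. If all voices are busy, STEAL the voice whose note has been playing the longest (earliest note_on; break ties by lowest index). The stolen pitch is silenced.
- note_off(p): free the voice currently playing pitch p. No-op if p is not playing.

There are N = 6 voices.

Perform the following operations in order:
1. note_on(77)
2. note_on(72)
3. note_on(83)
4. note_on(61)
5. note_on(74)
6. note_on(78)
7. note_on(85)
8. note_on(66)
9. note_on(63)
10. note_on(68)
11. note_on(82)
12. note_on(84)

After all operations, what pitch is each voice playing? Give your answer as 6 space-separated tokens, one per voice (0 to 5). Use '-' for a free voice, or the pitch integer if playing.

Answer: 85 66 63 68 82 84

Derivation:
Op 1: note_on(77): voice 0 is free -> assigned | voices=[77 - - - - -]
Op 2: note_on(72): voice 1 is free -> assigned | voices=[77 72 - - - -]
Op 3: note_on(83): voice 2 is free -> assigned | voices=[77 72 83 - - -]
Op 4: note_on(61): voice 3 is free -> assigned | voices=[77 72 83 61 - -]
Op 5: note_on(74): voice 4 is free -> assigned | voices=[77 72 83 61 74 -]
Op 6: note_on(78): voice 5 is free -> assigned | voices=[77 72 83 61 74 78]
Op 7: note_on(85): all voices busy, STEAL voice 0 (pitch 77, oldest) -> assign | voices=[85 72 83 61 74 78]
Op 8: note_on(66): all voices busy, STEAL voice 1 (pitch 72, oldest) -> assign | voices=[85 66 83 61 74 78]
Op 9: note_on(63): all voices busy, STEAL voice 2 (pitch 83, oldest) -> assign | voices=[85 66 63 61 74 78]
Op 10: note_on(68): all voices busy, STEAL voice 3 (pitch 61, oldest) -> assign | voices=[85 66 63 68 74 78]
Op 11: note_on(82): all voices busy, STEAL voice 4 (pitch 74, oldest) -> assign | voices=[85 66 63 68 82 78]
Op 12: note_on(84): all voices busy, STEAL voice 5 (pitch 78, oldest) -> assign | voices=[85 66 63 68 82 84]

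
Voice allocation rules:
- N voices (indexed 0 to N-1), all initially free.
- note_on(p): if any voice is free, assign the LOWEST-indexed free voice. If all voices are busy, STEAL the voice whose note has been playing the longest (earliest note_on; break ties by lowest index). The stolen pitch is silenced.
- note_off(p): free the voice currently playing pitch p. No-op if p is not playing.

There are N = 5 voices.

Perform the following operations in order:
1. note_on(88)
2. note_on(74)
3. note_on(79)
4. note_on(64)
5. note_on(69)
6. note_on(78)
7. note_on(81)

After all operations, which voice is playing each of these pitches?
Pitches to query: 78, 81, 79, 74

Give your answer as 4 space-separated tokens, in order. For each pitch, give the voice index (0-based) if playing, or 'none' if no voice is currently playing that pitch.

Op 1: note_on(88): voice 0 is free -> assigned | voices=[88 - - - -]
Op 2: note_on(74): voice 1 is free -> assigned | voices=[88 74 - - -]
Op 3: note_on(79): voice 2 is free -> assigned | voices=[88 74 79 - -]
Op 4: note_on(64): voice 3 is free -> assigned | voices=[88 74 79 64 -]
Op 5: note_on(69): voice 4 is free -> assigned | voices=[88 74 79 64 69]
Op 6: note_on(78): all voices busy, STEAL voice 0 (pitch 88, oldest) -> assign | voices=[78 74 79 64 69]
Op 7: note_on(81): all voices busy, STEAL voice 1 (pitch 74, oldest) -> assign | voices=[78 81 79 64 69]

Answer: 0 1 2 none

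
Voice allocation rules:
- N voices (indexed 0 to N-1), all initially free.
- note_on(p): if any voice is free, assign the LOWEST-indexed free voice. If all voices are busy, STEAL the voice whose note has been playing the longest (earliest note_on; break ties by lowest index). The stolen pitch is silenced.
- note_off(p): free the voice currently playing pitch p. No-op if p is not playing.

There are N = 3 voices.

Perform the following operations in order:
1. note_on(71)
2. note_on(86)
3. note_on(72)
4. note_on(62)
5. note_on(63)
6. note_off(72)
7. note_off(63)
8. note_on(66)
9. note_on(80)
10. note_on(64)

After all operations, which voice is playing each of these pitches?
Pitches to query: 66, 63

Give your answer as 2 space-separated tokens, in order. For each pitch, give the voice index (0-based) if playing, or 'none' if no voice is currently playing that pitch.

Answer: 1 none

Derivation:
Op 1: note_on(71): voice 0 is free -> assigned | voices=[71 - -]
Op 2: note_on(86): voice 1 is free -> assigned | voices=[71 86 -]
Op 3: note_on(72): voice 2 is free -> assigned | voices=[71 86 72]
Op 4: note_on(62): all voices busy, STEAL voice 0 (pitch 71, oldest) -> assign | voices=[62 86 72]
Op 5: note_on(63): all voices busy, STEAL voice 1 (pitch 86, oldest) -> assign | voices=[62 63 72]
Op 6: note_off(72): free voice 2 | voices=[62 63 -]
Op 7: note_off(63): free voice 1 | voices=[62 - -]
Op 8: note_on(66): voice 1 is free -> assigned | voices=[62 66 -]
Op 9: note_on(80): voice 2 is free -> assigned | voices=[62 66 80]
Op 10: note_on(64): all voices busy, STEAL voice 0 (pitch 62, oldest) -> assign | voices=[64 66 80]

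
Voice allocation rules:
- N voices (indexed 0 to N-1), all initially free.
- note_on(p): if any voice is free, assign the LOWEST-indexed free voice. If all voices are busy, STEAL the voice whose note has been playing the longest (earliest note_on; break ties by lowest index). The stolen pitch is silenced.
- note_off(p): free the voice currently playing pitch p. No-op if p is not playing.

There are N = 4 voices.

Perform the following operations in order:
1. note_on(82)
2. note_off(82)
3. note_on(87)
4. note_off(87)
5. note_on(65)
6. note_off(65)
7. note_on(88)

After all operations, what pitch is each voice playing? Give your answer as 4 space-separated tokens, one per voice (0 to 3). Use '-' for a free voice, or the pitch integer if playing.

Answer: 88 - - -

Derivation:
Op 1: note_on(82): voice 0 is free -> assigned | voices=[82 - - -]
Op 2: note_off(82): free voice 0 | voices=[- - - -]
Op 3: note_on(87): voice 0 is free -> assigned | voices=[87 - - -]
Op 4: note_off(87): free voice 0 | voices=[- - - -]
Op 5: note_on(65): voice 0 is free -> assigned | voices=[65 - - -]
Op 6: note_off(65): free voice 0 | voices=[- - - -]
Op 7: note_on(88): voice 0 is free -> assigned | voices=[88 - - -]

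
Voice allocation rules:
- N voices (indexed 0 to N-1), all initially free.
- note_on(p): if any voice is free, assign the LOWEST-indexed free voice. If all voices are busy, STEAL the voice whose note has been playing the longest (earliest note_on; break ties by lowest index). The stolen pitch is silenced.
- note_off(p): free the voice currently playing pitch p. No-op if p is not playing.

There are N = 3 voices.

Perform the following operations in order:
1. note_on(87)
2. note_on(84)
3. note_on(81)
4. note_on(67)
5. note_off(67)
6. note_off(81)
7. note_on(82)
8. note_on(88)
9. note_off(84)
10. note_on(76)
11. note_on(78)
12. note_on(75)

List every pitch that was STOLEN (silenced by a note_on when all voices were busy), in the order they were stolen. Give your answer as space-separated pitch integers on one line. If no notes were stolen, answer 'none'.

Answer: 87 82 88

Derivation:
Op 1: note_on(87): voice 0 is free -> assigned | voices=[87 - -]
Op 2: note_on(84): voice 1 is free -> assigned | voices=[87 84 -]
Op 3: note_on(81): voice 2 is free -> assigned | voices=[87 84 81]
Op 4: note_on(67): all voices busy, STEAL voice 0 (pitch 87, oldest) -> assign | voices=[67 84 81]
Op 5: note_off(67): free voice 0 | voices=[- 84 81]
Op 6: note_off(81): free voice 2 | voices=[- 84 -]
Op 7: note_on(82): voice 0 is free -> assigned | voices=[82 84 -]
Op 8: note_on(88): voice 2 is free -> assigned | voices=[82 84 88]
Op 9: note_off(84): free voice 1 | voices=[82 - 88]
Op 10: note_on(76): voice 1 is free -> assigned | voices=[82 76 88]
Op 11: note_on(78): all voices busy, STEAL voice 0 (pitch 82, oldest) -> assign | voices=[78 76 88]
Op 12: note_on(75): all voices busy, STEAL voice 2 (pitch 88, oldest) -> assign | voices=[78 76 75]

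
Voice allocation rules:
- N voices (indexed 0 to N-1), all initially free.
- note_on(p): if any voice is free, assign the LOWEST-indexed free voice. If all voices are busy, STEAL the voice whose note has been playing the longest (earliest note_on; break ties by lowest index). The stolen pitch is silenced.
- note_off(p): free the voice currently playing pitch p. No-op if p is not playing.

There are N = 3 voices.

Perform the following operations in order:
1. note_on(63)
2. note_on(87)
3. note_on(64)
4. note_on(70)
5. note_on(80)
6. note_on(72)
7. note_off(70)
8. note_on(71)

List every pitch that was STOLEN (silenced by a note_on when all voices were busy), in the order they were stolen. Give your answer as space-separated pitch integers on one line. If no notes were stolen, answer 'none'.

Answer: 63 87 64

Derivation:
Op 1: note_on(63): voice 0 is free -> assigned | voices=[63 - -]
Op 2: note_on(87): voice 1 is free -> assigned | voices=[63 87 -]
Op 3: note_on(64): voice 2 is free -> assigned | voices=[63 87 64]
Op 4: note_on(70): all voices busy, STEAL voice 0 (pitch 63, oldest) -> assign | voices=[70 87 64]
Op 5: note_on(80): all voices busy, STEAL voice 1 (pitch 87, oldest) -> assign | voices=[70 80 64]
Op 6: note_on(72): all voices busy, STEAL voice 2 (pitch 64, oldest) -> assign | voices=[70 80 72]
Op 7: note_off(70): free voice 0 | voices=[- 80 72]
Op 8: note_on(71): voice 0 is free -> assigned | voices=[71 80 72]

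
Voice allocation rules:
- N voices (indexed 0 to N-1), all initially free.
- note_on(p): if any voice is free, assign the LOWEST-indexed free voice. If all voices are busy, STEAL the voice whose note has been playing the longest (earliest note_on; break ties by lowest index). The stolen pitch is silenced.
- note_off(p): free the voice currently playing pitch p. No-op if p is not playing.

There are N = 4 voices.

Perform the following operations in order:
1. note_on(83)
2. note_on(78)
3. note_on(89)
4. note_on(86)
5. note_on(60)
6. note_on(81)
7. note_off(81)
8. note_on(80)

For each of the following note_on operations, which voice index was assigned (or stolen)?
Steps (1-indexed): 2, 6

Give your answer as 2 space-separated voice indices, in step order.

Op 1: note_on(83): voice 0 is free -> assigned | voices=[83 - - -]
Op 2: note_on(78): voice 1 is free -> assigned | voices=[83 78 - -]
Op 3: note_on(89): voice 2 is free -> assigned | voices=[83 78 89 -]
Op 4: note_on(86): voice 3 is free -> assigned | voices=[83 78 89 86]
Op 5: note_on(60): all voices busy, STEAL voice 0 (pitch 83, oldest) -> assign | voices=[60 78 89 86]
Op 6: note_on(81): all voices busy, STEAL voice 1 (pitch 78, oldest) -> assign | voices=[60 81 89 86]
Op 7: note_off(81): free voice 1 | voices=[60 - 89 86]
Op 8: note_on(80): voice 1 is free -> assigned | voices=[60 80 89 86]

Answer: 1 1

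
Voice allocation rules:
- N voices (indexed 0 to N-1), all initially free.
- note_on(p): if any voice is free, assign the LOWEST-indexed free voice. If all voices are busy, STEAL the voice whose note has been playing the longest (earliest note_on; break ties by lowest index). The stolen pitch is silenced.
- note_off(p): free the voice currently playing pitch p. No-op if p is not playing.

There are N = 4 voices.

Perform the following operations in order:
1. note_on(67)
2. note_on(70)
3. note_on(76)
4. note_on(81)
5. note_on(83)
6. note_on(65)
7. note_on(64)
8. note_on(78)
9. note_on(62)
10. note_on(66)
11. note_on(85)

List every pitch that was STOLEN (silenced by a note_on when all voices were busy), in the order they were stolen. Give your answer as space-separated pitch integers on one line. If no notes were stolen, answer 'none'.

Answer: 67 70 76 81 83 65 64

Derivation:
Op 1: note_on(67): voice 0 is free -> assigned | voices=[67 - - -]
Op 2: note_on(70): voice 1 is free -> assigned | voices=[67 70 - -]
Op 3: note_on(76): voice 2 is free -> assigned | voices=[67 70 76 -]
Op 4: note_on(81): voice 3 is free -> assigned | voices=[67 70 76 81]
Op 5: note_on(83): all voices busy, STEAL voice 0 (pitch 67, oldest) -> assign | voices=[83 70 76 81]
Op 6: note_on(65): all voices busy, STEAL voice 1 (pitch 70, oldest) -> assign | voices=[83 65 76 81]
Op 7: note_on(64): all voices busy, STEAL voice 2 (pitch 76, oldest) -> assign | voices=[83 65 64 81]
Op 8: note_on(78): all voices busy, STEAL voice 3 (pitch 81, oldest) -> assign | voices=[83 65 64 78]
Op 9: note_on(62): all voices busy, STEAL voice 0 (pitch 83, oldest) -> assign | voices=[62 65 64 78]
Op 10: note_on(66): all voices busy, STEAL voice 1 (pitch 65, oldest) -> assign | voices=[62 66 64 78]
Op 11: note_on(85): all voices busy, STEAL voice 2 (pitch 64, oldest) -> assign | voices=[62 66 85 78]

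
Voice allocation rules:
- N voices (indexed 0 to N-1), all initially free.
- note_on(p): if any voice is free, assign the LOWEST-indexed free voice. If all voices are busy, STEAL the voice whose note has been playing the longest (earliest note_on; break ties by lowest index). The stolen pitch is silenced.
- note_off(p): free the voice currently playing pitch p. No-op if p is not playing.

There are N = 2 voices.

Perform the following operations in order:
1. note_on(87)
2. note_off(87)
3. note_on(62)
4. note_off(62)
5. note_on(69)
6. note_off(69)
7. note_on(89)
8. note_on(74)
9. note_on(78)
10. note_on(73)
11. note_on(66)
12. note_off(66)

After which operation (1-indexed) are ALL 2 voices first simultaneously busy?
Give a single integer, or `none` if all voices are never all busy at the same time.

Op 1: note_on(87): voice 0 is free -> assigned | voices=[87 -]
Op 2: note_off(87): free voice 0 | voices=[- -]
Op 3: note_on(62): voice 0 is free -> assigned | voices=[62 -]
Op 4: note_off(62): free voice 0 | voices=[- -]
Op 5: note_on(69): voice 0 is free -> assigned | voices=[69 -]
Op 6: note_off(69): free voice 0 | voices=[- -]
Op 7: note_on(89): voice 0 is free -> assigned | voices=[89 -]
Op 8: note_on(74): voice 1 is free -> assigned | voices=[89 74]
Op 9: note_on(78): all voices busy, STEAL voice 0 (pitch 89, oldest) -> assign | voices=[78 74]
Op 10: note_on(73): all voices busy, STEAL voice 1 (pitch 74, oldest) -> assign | voices=[78 73]
Op 11: note_on(66): all voices busy, STEAL voice 0 (pitch 78, oldest) -> assign | voices=[66 73]
Op 12: note_off(66): free voice 0 | voices=[- 73]

Answer: 8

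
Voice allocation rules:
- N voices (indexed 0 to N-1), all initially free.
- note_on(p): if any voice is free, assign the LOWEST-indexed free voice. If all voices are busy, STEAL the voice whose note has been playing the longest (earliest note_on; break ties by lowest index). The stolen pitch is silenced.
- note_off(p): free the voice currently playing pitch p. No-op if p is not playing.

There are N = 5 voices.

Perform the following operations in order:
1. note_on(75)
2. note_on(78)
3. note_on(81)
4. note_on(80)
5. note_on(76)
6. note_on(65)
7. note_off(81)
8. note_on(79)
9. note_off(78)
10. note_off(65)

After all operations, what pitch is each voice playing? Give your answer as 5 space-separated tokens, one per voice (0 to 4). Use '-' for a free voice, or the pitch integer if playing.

Answer: - - 79 80 76

Derivation:
Op 1: note_on(75): voice 0 is free -> assigned | voices=[75 - - - -]
Op 2: note_on(78): voice 1 is free -> assigned | voices=[75 78 - - -]
Op 3: note_on(81): voice 2 is free -> assigned | voices=[75 78 81 - -]
Op 4: note_on(80): voice 3 is free -> assigned | voices=[75 78 81 80 -]
Op 5: note_on(76): voice 4 is free -> assigned | voices=[75 78 81 80 76]
Op 6: note_on(65): all voices busy, STEAL voice 0 (pitch 75, oldest) -> assign | voices=[65 78 81 80 76]
Op 7: note_off(81): free voice 2 | voices=[65 78 - 80 76]
Op 8: note_on(79): voice 2 is free -> assigned | voices=[65 78 79 80 76]
Op 9: note_off(78): free voice 1 | voices=[65 - 79 80 76]
Op 10: note_off(65): free voice 0 | voices=[- - 79 80 76]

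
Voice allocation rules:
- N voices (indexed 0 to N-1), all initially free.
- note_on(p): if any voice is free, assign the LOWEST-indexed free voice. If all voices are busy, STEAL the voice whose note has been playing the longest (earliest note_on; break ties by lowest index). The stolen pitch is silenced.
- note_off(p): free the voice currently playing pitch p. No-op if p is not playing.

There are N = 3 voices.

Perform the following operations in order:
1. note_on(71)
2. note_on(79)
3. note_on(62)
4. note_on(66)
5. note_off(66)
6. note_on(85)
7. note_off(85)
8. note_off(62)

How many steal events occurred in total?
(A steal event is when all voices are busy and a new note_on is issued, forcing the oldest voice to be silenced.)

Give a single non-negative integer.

Answer: 1

Derivation:
Op 1: note_on(71): voice 0 is free -> assigned | voices=[71 - -]
Op 2: note_on(79): voice 1 is free -> assigned | voices=[71 79 -]
Op 3: note_on(62): voice 2 is free -> assigned | voices=[71 79 62]
Op 4: note_on(66): all voices busy, STEAL voice 0 (pitch 71, oldest) -> assign | voices=[66 79 62]
Op 5: note_off(66): free voice 0 | voices=[- 79 62]
Op 6: note_on(85): voice 0 is free -> assigned | voices=[85 79 62]
Op 7: note_off(85): free voice 0 | voices=[- 79 62]
Op 8: note_off(62): free voice 2 | voices=[- 79 -]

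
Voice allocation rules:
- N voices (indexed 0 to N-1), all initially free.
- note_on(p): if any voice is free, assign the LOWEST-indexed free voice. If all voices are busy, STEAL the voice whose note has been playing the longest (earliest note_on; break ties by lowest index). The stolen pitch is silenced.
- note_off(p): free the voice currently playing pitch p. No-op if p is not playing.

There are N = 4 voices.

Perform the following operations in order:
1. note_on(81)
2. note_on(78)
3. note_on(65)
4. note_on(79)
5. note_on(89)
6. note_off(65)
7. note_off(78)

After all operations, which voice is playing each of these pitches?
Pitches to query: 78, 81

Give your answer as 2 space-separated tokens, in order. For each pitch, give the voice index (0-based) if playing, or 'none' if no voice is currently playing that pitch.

Answer: none none

Derivation:
Op 1: note_on(81): voice 0 is free -> assigned | voices=[81 - - -]
Op 2: note_on(78): voice 1 is free -> assigned | voices=[81 78 - -]
Op 3: note_on(65): voice 2 is free -> assigned | voices=[81 78 65 -]
Op 4: note_on(79): voice 3 is free -> assigned | voices=[81 78 65 79]
Op 5: note_on(89): all voices busy, STEAL voice 0 (pitch 81, oldest) -> assign | voices=[89 78 65 79]
Op 6: note_off(65): free voice 2 | voices=[89 78 - 79]
Op 7: note_off(78): free voice 1 | voices=[89 - - 79]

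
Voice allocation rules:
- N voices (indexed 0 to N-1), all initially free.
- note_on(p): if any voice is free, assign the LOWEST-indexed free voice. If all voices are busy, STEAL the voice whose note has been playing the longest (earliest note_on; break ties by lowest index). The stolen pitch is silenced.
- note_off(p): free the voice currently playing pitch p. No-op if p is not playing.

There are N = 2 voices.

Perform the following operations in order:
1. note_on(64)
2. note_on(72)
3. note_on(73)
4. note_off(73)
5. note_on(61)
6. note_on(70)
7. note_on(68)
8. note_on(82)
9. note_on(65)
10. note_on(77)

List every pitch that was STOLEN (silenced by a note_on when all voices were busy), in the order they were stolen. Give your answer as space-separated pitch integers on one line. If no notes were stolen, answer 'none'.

Op 1: note_on(64): voice 0 is free -> assigned | voices=[64 -]
Op 2: note_on(72): voice 1 is free -> assigned | voices=[64 72]
Op 3: note_on(73): all voices busy, STEAL voice 0 (pitch 64, oldest) -> assign | voices=[73 72]
Op 4: note_off(73): free voice 0 | voices=[- 72]
Op 5: note_on(61): voice 0 is free -> assigned | voices=[61 72]
Op 6: note_on(70): all voices busy, STEAL voice 1 (pitch 72, oldest) -> assign | voices=[61 70]
Op 7: note_on(68): all voices busy, STEAL voice 0 (pitch 61, oldest) -> assign | voices=[68 70]
Op 8: note_on(82): all voices busy, STEAL voice 1 (pitch 70, oldest) -> assign | voices=[68 82]
Op 9: note_on(65): all voices busy, STEAL voice 0 (pitch 68, oldest) -> assign | voices=[65 82]
Op 10: note_on(77): all voices busy, STEAL voice 1 (pitch 82, oldest) -> assign | voices=[65 77]

Answer: 64 72 61 70 68 82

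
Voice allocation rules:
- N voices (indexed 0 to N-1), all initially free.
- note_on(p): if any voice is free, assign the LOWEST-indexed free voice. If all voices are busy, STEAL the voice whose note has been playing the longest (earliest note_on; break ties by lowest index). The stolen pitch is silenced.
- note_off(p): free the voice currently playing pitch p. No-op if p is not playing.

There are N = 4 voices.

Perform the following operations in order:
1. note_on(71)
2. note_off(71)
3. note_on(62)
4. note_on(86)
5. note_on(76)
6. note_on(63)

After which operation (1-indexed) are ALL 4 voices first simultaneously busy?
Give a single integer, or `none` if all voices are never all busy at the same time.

Op 1: note_on(71): voice 0 is free -> assigned | voices=[71 - - -]
Op 2: note_off(71): free voice 0 | voices=[- - - -]
Op 3: note_on(62): voice 0 is free -> assigned | voices=[62 - - -]
Op 4: note_on(86): voice 1 is free -> assigned | voices=[62 86 - -]
Op 5: note_on(76): voice 2 is free -> assigned | voices=[62 86 76 -]
Op 6: note_on(63): voice 3 is free -> assigned | voices=[62 86 76 63]

Answer: 6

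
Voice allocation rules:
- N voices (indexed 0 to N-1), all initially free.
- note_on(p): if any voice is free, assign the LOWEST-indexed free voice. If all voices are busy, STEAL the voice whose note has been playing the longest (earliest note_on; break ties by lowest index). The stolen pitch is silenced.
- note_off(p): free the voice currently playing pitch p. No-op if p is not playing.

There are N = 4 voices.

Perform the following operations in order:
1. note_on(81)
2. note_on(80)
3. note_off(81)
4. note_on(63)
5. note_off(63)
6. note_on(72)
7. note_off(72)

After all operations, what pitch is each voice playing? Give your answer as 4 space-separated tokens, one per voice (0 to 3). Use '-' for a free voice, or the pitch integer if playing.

Answer: - 80 - -

Derivation:
Op 1: note_on(81): voice 0 is free -> assigned | voices=[81 - - -]
Op 2: note_on(80): voice 1 is free -> assigned | voices=[81 80 - -]
Op 3: note_off(81): free voice 0 | voices=[- 80 - -]
Op 4: note_on(63): voice 0 is free -> assigned | voices=[63 80 - -]
Op 5: note_off(63): free voice 0 | voices=[- 80 - -]
Op 6: note_on(72): voice 0 is free -> assigned | voices=[72 80 - -]
Op 7: note_off(72): free voice 0 | voices=[- 80 - -]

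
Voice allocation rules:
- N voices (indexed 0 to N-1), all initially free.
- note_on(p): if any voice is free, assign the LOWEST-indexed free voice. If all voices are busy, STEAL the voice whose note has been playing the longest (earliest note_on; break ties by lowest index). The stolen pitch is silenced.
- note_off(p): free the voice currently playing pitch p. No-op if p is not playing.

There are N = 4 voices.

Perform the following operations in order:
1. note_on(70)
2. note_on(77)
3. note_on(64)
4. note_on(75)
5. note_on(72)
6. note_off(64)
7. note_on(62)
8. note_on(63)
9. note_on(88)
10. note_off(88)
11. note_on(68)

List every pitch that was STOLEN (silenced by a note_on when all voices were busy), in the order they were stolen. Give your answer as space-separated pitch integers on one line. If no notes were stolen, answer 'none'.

Answer: 70 77 75

Derivation:
Op 1: note_on(70): voice 0 is free -> assigned | voices=[70 - - -]
Op 2: note_on(77): voice 1 is free -> assigned | voices=[70 77 - -]
Op 3: note_on(64): voice 2 is free -> assigned | voices=[70 77 64 -]
Op 4: note_on(75): voice 3 is free -> assigned | voices=[70 77 64 75]
Op 5: note_on(72): all voices busy, STEAL voice 0 (pitch 70, oldest) -> assign | voices=[72 77 64 75]
Op 6: note_off(64): free voice 2 | voices=[72 77 - 75]
Op 7: note_on(62): voice 2 is free -> assigned | voices=[72 77 62 75]
Op 8: note_on(63): all voices busy, STEAL voice 1 (pitch 77, oldest) -> assign | voices=[72 63 62 75]
Op 9: note_on(88): all voices busy, STEAL voice 3 (pitch 75, oldest) -> assign | voices=[72 63 62 88]
Op 10: note_off(88): free voice 3 | voices=[72 63 62 -]
Op 11: note_on(68): voice 3 is free -> assigned | voices=[72 63 62 68]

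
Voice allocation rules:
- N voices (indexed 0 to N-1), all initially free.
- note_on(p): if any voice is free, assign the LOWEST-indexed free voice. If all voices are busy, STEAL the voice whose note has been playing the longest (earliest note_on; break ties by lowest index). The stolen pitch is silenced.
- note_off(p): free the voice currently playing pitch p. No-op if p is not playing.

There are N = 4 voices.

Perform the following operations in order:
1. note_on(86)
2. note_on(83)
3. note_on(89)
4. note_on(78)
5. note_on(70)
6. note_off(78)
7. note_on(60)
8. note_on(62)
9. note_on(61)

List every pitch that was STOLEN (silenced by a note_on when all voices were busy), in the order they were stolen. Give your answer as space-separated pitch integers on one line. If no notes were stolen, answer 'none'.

Op 1: note_on(86): voice 0 is free -> assigned | voices=[86 - - -]
Op 2: note_on(83): voice 1 is free -> assigned | voices=[86 83 - -]
Op 3: note_on(89): voice 2 is free -> assigned | voices=[86 83 89 -]
Op 4: note_on(78): voice 3 is free -> assigned | voices=[86 83 89 78]
Op 5: note_on(70): all voices busy, STEAL voice 0 (pitch 86, oldest) -> assign | voices=[70 83 89 78]
Op 6: note_off(78): free voice 3 | voices=[70 83 89 -]
Op 7: note_on(60): voice 3 is free -> assigned | voices=[70 83 89 60]
Op 8: note_on(62): all voices busy, STEAL voice 1 (pitch 83, oldest) -> assign | voices=[70 62 89 60]
Op 9: note_on(61): all voices busy, STEAL voice 2 (pitch 89, oldest) -> assign | voices=[70 62 61 60]

Answer: 86 83 89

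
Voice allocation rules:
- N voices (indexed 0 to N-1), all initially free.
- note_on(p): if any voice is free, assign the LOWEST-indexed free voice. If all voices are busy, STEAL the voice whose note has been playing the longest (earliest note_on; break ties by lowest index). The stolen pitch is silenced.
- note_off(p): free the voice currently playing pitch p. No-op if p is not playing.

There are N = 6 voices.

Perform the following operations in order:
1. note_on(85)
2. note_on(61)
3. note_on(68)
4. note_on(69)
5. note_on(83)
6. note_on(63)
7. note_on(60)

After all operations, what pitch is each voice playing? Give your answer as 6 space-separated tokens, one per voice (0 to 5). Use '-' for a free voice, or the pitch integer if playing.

Answer: 60 61 68 69 83 63

Derivation:
Op 1: note_on(85): voice 0 is free -> assigned | voices=[85 - - - - -]
Op 2: note_on(61): voice 1 is free -> assigned | voices=[85 61 - - - -]
Op 3: note_on(68): voice 2 is free -> assigned | voices=[85 61 68 - - -]
Op 4: note_on(69): voice 3 is free -> assigned | voices=[85 61 68 69 - -]
Op 5: note_on(83): voice 4 is free -> assigned | voices=[85 61 68 69 83 -]
Op 6: note_on(63): voice 5 is free -> assigned | voices=[85 61 68 69 83 63]
Op 7: note_on(60): all voices busy, STEAL voice 0 (pitch 85, oldest) -> assign | voices=[60 61 68 69 83 63]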